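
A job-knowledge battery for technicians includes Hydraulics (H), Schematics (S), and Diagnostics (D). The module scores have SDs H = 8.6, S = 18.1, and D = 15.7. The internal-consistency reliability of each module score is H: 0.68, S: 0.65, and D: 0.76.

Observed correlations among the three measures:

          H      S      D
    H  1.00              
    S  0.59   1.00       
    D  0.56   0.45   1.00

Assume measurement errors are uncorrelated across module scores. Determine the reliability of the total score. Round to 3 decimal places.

0.841

Var(H+S+D) = 8.6² + 18.1² + 15.7² + 2·[8.6·18.1·0.59 + 8.6·15.7·0.56 + 18.1·15.7·0.45] = 648.06 + 590.654 = 1238.71.
With uncorrelated errors the cross-covariances are all true-score covariance, so they carry over unchanged; only the diagonal terms shrink to ρᵢσᵢ².
True-score variance = [8.6²·0.68 + 18.1²·0.65 + 15.7²·0.76] + 590.654 = 450.572 + 590.654 = 1041.23.
Reliability = 1041.23 / 1238.71 = 0.841.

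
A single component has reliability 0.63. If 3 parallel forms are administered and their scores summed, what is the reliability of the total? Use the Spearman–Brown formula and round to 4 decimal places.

ρ_k = kρ / (1 + (k−1)ρ) = 3·0.63 / (1 + 2·0.63) = 1.890 / 2.260 = 0.8363.

0.8363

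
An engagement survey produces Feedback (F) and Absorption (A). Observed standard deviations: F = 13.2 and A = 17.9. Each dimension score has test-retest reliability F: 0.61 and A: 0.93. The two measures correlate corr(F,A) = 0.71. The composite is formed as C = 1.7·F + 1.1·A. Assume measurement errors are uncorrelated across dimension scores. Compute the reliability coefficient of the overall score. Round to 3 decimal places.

0.853

Var(C) = 1.7²·13.2² + 1.1²·17.9² + 2·[1.87·13.2·17.9·0.71] = 891.25 + 627.418 = 1518.67.
With uncorrelated errors the cross-covariances are all true-score covariance, so they carry over unchanged; only the diagonal terms shrink to ρᵢσᵢ².
True-score variance = [1.7²·13.2²·0.61 + 1.1²·17.9²·0.93] + 627.418 = 667.725 + 627.418 = 1295.14.
Reliability = 1295.14 / 1518.67 = 0.853.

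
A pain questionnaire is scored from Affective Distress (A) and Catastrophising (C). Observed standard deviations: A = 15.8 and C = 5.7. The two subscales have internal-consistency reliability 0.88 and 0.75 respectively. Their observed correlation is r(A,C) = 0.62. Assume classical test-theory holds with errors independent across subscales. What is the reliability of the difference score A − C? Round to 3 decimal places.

0.777

Var(A−C) = 15.8² + 5.7² − 2·15.8·5.7·0.62 = 282.13 − 111.674 = 170.456.
Because errors are independent across components, Cov(Tᵢ,Tⱼ) = Cov(Xᵢ,Xⱼ); the off-diagonal part of the true-score variance is the same as above.
True-score variance = [15.8²·0.88 + 5.7²·0.75] − 111.674 = 244.051 − 111.674 = 132.376.
Reliability = 132.376 / 170.456 = 0.777.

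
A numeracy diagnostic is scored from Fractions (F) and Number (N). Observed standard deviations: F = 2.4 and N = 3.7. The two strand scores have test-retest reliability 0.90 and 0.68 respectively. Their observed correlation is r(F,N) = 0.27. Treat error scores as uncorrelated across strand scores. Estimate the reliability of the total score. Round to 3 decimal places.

0.796

Var(F+N) = 2.4² + 3.7² + 2·[2.4·3.7·0.27] = 19.45 + 4.7952 = 24.2452.
Under uncorrelated errors the observed covariances equal the true-score covariances, so only the own-variance terms attenuate.
True-score variance = [2.4²·0.90 + 3.7²·0.68] + 4.7952 = 14.4932 + 4.7952 = 19.2884.
Reliability = 19.2884 / 24.2452 = 0.796.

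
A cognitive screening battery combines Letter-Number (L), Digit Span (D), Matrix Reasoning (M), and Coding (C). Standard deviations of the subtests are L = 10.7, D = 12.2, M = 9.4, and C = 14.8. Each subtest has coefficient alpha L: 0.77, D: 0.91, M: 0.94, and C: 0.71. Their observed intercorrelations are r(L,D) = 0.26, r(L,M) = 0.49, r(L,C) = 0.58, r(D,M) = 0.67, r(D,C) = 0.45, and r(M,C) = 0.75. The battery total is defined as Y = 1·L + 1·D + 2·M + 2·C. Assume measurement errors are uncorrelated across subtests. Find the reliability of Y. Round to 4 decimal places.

Var(Y) = 10.7² + 12.2² + 2²·9.4² + 2²·14.8² + 2·[10.7·12.2·0.26 + 2·10.7·9.4·0.49 + 2·10.7·14.8·0.58 + 2·12.2·9.4·0.67 + 2·12.2·14.8·0.45 + 4·9.4·14.8·0.75] = 1492.93 + 2099.48 = 3592.41.
Because errors are independent across components, Cov(Tᵢ,Tⱼ) = Cov(Xᵢ,Xⱼ); the off-diagonal part of the true-score variance is the same as above.
True-score variance = [10.7²·0.77 + 12.2²·0.91 + 2²·9.4²·0.94 + 2²·14.8²·0.71] + 2099.48 = 1177.91 + 2099.48 = 3277.39.
Reliability = 3277.39 / 3592.41 = 0.9123.

0.9123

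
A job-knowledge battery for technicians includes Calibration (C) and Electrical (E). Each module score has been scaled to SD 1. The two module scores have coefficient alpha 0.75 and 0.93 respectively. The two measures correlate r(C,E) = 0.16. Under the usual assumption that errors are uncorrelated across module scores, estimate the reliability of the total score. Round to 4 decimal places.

Var(C+E) = 2 + 2·[0.16] = 2 + 0.32 = 2.32.
With uncorrelated errors the cross-covariances are all true-score covariance, so they carry over unchanged; only the diagonal terms shrink to ρᵢσᵢ².
True-score variance = [0.75 + 0.93] + 0.32 = 1.68 + 0.32 = 2.
Reliability = 2 / 2.32 = 0.8621.

0.8621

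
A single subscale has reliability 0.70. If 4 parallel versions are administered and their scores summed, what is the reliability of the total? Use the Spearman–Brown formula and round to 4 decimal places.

ρ_k = kρ / (1 + (k−1)ρ) = 4·0.70 / (1 + 3·0.70) = 2.800 / 3.100 = 0.9032.

0.9032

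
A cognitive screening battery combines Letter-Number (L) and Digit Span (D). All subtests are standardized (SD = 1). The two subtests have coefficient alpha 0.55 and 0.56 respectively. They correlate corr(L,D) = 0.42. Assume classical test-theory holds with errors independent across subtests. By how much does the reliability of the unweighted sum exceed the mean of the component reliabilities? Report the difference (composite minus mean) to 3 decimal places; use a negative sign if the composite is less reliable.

Var(sum) = 2 + 0.84 = 2.84; true-score variance = 1.11 + 0.84 = 1.95; composite reliability = 0.6866.
Mean component reliability = 0.5550.
Difference = 0.6866 − 0.5550 = 0.132.

0.132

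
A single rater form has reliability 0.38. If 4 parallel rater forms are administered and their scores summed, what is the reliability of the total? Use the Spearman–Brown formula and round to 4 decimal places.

0.7103

ρ_k = kρ / (1 + (k−1)ρ) = 4·0.38 / (1 + 3·0.38) = 1.520 / 2.140 = 0.7103.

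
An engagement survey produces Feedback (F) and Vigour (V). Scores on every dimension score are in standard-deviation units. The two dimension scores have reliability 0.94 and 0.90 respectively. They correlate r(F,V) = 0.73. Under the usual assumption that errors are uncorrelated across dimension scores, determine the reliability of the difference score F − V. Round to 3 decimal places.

0.704

Var(F−V) = 1 + 1 − 2·0.73 = 2 − 1.46 = 0.54.
Because errors are independent across components, Cov(Tᵢ,Tⱼ) = Cov(Xᵢ,Xⱼ); the off-diagonal part of the true-score variance is the same as above.
True-score variance = [0.94 + 0.90] − 1.46 = 1.84 − 1.46 = 0.38.
Reliability = 0.38 / 0.54 = 0.704.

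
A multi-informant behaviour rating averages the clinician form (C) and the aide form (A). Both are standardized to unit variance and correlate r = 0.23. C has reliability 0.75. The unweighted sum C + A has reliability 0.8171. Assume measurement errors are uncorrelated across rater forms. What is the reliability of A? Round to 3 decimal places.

0.800

Var(C+A) = 2 + 2·0.23 = 2.460.
True-score variance = ρ_C + ρ_A + 2·0.23, so 0.8171 = (0.75 + ρ_A + 0.46) / 2.460.
ρ_A = 0.8171·2.460 − 0.75 − 0.46 = 0.800.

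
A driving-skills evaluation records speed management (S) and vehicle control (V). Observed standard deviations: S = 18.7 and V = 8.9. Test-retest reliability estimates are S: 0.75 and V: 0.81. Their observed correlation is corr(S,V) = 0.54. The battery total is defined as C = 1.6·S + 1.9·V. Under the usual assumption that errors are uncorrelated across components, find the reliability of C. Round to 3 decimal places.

Var(C) = 1.6²·18.7² + 1.9²·8.9² + 2·[3.04·18.7·8.9·0.54] = 1181.15 + 546.423 = 1727.58.
Under uncorrelated errors the observed covariances equal the true-score covariances, so only the own-variance terms attenuate.
True-score variance = [1.6²·18.7²·0.75 + 1.9²·8.9²·0.81] + 546.423 = 903.023 + 546.423 = 1449.45.
Reliability = 1449.45 / 1727.58 = 0.839.

0.839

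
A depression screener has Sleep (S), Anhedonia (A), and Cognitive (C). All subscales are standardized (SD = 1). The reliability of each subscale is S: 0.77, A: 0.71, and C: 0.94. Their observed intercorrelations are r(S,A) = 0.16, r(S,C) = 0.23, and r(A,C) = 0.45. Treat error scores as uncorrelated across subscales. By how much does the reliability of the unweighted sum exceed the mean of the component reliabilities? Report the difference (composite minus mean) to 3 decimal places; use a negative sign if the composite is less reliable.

Var(sum) = 3 + 1.68 = 4.68; true-score variance = 2.42 + 1.68 = 4.1; composite reliability = 0.8761.
Mean component reliability = 0.8067.
Difference = 0.8761 − 0.8067 = 0.069.

0.069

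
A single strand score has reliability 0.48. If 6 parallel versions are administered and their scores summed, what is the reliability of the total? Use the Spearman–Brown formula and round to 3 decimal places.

0.847

ρ_k = kρ / (1 + (k−1)ρ) = 6·0.48 / (1 + 5·0.48) = 2.880 / 3.400 = 0.847.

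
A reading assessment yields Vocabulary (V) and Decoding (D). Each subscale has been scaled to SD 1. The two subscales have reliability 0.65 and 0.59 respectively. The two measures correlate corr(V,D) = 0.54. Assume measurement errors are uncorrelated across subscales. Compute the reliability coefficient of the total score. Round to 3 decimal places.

Var(V+D) = 2 + 2·[0.54] = 2 + 1.08 = 3.08.
Under uncorrelated errors the observed covariances equal the true-score covariances, so only the own-variance terms attenuate.
True-score variance = [0.65 + 0.59] + 1.08 = 1.24 + 1.08 = 2.32.
Reliability = 2.32 / 3.08 = 0.753.

0.753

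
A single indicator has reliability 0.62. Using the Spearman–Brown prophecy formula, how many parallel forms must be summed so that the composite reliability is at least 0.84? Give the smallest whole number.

k ≥ ρ*(1−ρ₁)/(ρ₁(1−ρ*)) = 0.84·0.38 / (0.62·0.16) = 3.218.
Smallest integer k = 4.

4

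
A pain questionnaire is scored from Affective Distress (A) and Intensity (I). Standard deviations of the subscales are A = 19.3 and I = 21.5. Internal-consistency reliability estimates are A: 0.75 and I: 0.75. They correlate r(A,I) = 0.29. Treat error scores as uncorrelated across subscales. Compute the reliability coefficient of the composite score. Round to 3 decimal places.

Var(A+I) = 19.3² + 21.5² + 2·[19.3·21.5·0.29] = 834.74 + 240.671 = 1075.41.
Under uncorrelated errors the observed covariances equal the true-score covariances, so only the own-variance terms attenuate.
True-score variance = [19.3²·0.75 + 21.5²·0.75] + 240.671 = 626.055 + 240.671 = 866.726.
Reliability = 866.726 / 1075.41 = 0.806.

0.806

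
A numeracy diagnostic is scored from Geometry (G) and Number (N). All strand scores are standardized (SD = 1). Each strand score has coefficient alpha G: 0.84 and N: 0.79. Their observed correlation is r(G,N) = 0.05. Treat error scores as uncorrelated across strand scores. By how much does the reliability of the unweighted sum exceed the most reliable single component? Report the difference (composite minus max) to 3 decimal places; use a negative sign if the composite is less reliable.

Var(sum) = 2 + 0.1 = 2.1; true-score variance = 1.63 + 0.1 = 1.73; composite reliability = 0.8238.
Max component reliability = 0.8400.
Difference = 0.8238 − 0.8400 = -0.016.

-0.016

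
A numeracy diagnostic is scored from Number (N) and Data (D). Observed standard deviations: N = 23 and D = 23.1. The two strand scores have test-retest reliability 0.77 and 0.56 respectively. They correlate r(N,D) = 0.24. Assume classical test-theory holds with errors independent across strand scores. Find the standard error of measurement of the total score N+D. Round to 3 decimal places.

Var(total) = 1062.61 + 255.024 = 1317.63.
True-score variance = 706.152 + 255.024 = 961.176, so reliability = 0.7295.
Error variance = 1317.63 − 961.176 = 356.458; SEM = √356.458 = 18.880.

18.880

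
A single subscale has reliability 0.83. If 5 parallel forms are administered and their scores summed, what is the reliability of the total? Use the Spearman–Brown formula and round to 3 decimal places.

0.961

ρ_k = kρ / (1 + (k−1)ρ) = 5·0.83 / (1 + 4·0.83) = 4.150 / 4.320 = 0.961.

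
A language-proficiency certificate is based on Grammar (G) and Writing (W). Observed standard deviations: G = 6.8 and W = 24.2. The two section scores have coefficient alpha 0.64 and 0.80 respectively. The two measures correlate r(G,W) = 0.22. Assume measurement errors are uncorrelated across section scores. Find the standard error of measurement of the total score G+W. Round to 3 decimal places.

11.566

Var(total) = 631.88 + 72.4064 = 704.286.
True-score variance = 498.106 + 72.4064 = 570.512, so reliability = 0.8101.
Error variance = 704.286 − 570.512 = 133.774; SEM = √133.774 = 11.566.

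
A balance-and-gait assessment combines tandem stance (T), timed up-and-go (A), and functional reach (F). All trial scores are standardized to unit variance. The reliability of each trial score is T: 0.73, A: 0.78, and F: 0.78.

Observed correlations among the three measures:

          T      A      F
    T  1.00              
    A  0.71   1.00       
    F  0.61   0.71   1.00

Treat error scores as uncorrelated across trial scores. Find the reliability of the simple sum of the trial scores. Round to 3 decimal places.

Var(T+A+F) = 3 + 2·[0.71 + 0.61 + 0.71] = 3 + 4.06 = 7.06.
Because errors are independent across components, Cov(Tᵢ,Tⱼ) = Cov(Xᵢ,Xⱼ); the off-diagonal part of the true-score variance is the same as above.
True-score variance = [0.73 + 0.78 + 0.78] + 4.06 = 2.29 + 4.06 = 6.35.
Reliability = 6.35 / 7.06 = 0.899.

0.899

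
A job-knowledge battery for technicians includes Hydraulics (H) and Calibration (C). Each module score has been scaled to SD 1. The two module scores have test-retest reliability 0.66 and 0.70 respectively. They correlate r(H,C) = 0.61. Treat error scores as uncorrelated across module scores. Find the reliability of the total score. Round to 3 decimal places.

Var(H+C) = 2 + 2·[0.61] = 2 + 1.22 = 3.22.
Because errors are independent across components, Cov(Tᵢ,Tⱼ) = Cov(Xᵢ,Xⱼ); the off-diagonal part of the true-score variance is the same as above.
True-score variance = [0.66 + 0.70] + 1.22 = 1.36 + 1.22 = 2.58.
Reliability = 2.58 / 3.22 = 0.801.

0.801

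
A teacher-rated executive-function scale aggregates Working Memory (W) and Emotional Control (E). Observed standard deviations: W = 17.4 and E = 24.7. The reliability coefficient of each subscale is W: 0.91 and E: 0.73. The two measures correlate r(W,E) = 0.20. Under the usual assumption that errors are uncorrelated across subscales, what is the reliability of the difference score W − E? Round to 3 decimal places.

0.741

Var(W−E) = 17.4² + 24.7² − 2·17.4·24.7·0.20 = 912.85 − 171.912 = 740.938.
Under uncorrelated errors the observed covariances equal the true-score covariances, so only the own-variance terms attenuate.
True-score variance = [17.4²·0.91 + 24.7²·0.73] − 171.912 = 720.877 − 171.912 = 548.965.
Reliability = 548.965 / 740.938 = 0.741.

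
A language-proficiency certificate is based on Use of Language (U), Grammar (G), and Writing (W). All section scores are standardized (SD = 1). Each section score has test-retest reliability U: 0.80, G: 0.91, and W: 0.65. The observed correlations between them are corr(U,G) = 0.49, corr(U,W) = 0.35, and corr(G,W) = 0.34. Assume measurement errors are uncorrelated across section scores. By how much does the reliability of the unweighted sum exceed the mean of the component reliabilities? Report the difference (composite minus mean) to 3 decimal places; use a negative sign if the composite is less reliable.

Var(sum) = 3 + 2.36 = 5.36; true-score variance = 2.36 + 2.36 = 4.72; composite reliability = 0.8806.
Mean component reliability = 0.7867.
Difference = 0.8806 − 0.7867 = 0.094.

0.094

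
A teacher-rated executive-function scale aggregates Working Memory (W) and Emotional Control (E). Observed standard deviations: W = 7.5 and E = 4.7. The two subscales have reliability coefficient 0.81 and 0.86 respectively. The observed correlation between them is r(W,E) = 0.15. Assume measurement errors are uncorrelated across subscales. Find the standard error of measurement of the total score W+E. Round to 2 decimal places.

Var(total) = 78.34 + 10.575 = 88.915.
True-score variance = 64.5599 + 10.575 = 75.1349, so reliability = 0.8450.
Error variance = 88.915 − 75.1349 = 13.7801; SEM = √13.7801 = 3.71.

3.71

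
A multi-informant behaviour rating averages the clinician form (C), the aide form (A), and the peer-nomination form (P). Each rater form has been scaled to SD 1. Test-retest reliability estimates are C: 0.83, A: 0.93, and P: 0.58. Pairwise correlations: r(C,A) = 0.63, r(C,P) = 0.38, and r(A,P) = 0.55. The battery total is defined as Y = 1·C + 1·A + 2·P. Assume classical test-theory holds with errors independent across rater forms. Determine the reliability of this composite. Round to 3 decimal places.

Var(Y) = 1 + 1 + 2² + 2·[0.63 + 2·0.38 + 2·0.55] = 6 + 4.98 = 10.98.
Because errors are independent across components, Cov(Tᵢ,Tⱼ) = Cov(Xᵢ,Xⱼ); the off-diagonal part of the true-score variance is the same as above.
True-score variance = [0.83 + 0.93 + 2²·0.58] + 4.98 = 4.08 + 4.98 = 9.06.
Reliability = 9.06 / 10.98 = 0.825.

0.825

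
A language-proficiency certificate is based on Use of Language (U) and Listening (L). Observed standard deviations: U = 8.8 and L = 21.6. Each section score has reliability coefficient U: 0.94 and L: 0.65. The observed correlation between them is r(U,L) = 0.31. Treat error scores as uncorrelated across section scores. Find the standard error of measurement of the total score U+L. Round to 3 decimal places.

12.959

Var(total) = 544 + 117.85 = 661.85.
True-score variance = 376.058 + 117.85 = 493.907, so reliability = 0.7463.
Error variance = 661.85 − 493.907 = 167.942; SEM = √167.942 = 12.959.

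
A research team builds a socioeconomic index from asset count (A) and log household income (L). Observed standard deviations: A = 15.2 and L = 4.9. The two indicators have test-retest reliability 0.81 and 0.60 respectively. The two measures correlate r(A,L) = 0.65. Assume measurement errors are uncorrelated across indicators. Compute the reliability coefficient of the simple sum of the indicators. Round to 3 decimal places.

0.848

Var(A+L) = 15.2² + 4.9² + 2·[15.2·4.9·0.65] = 255.05 + 96.824 = 351.874.
With uncorrelated errors the cross-covariances are all true-score covariance, so they carry over unchanged; only the diagonal terms shrink to ρᵢσᵢ².
True-score variance = [15.2²·0.81 + 4.9²·0.60] + 96.824 = 201.548 + 96.824 = 298.372.
Reliability = 298.372 / 351.874 = 0.848.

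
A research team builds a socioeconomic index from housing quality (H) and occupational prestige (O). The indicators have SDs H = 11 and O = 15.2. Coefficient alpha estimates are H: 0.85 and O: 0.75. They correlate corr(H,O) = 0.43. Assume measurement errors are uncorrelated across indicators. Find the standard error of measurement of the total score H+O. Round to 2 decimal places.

8.71

Var(total) = 352.04 + 143.792 = 495.832.
True-score variance = 276.13 + 143.792 = 419.922, so reliability = 0.8469.
Error variance = 495.832 − 419.922 = 75.91; SEM = √75.91 = 8.71.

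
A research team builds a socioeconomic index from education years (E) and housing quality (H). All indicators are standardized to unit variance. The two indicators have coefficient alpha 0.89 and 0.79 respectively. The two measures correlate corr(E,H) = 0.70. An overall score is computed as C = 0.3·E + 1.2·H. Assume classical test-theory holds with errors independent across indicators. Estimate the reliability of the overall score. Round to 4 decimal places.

0.8465

Var(C) = 0.3² + 1.2² + 2·[0.36·0.70] = 1.53 + 0.504 = 2.034.
Under uncorrelated errors the observed covariances equal the true-score covariances, so only the own-variance terms attenuate.
True-score variance = [0.3²·0.89 + 1.2²·0.79] + 0.504 = 1.2177 + 0.504 = 1.7217.
Reliability = 1.7217 / 2.034 = 0.8465.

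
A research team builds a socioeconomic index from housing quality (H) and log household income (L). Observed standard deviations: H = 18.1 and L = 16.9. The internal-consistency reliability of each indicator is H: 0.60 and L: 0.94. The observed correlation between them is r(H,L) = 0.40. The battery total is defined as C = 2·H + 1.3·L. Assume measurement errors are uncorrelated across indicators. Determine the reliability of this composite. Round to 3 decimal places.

0.772

Var(C) = 2²·18.1² + 1.3²·16.9² + 2·[2.6·18.1·16.9·0.40] = 1793.12 + 636.251 = 2429.37.
With uncorrelated errors the cross-covariances are all true-score covariance, so they carry over unchanged; only the diagonal terms shrink to ρᵢσᵢ².
True-score variance = [2²·18.1²·0.60 + 1.3²·16.9²·0.94] + 636.251 = 1239.98 + 636.251 = 1876.24.
Reliability = 1876.24 / 2429.37 = 0.772.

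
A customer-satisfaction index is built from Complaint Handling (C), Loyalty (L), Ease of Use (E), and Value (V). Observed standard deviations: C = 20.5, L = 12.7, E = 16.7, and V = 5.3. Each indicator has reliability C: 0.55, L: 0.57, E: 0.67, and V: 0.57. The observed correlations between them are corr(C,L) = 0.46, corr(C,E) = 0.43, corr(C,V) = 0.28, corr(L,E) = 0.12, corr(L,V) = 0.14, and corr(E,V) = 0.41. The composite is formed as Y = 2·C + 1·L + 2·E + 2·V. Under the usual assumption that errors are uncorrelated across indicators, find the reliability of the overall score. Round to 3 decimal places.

0.770

Var(Y) = 2²·20.5² + 12.7² + 2²·16.7² + 2²·5.3² + 2·[2·20.5·12.7·0.46 + 4·20.5·16.7·0.43 + 4·20.5·5.3·0.28 + 2·12.7·16.7·0.12 + 2·12.7·5.3·0.14 + 4·16.7·5.3·0.41] = 3070.21 + 2329.91 = 5400.12.
With uncorrelated errors the cross-covariances are all true-score covariance, so they carry over unchanged; only the diagonal terms shrink to ρᵢσᵢ².
True-score variance = [2²·20.5²·0.55 + 12.7²·0.57 + 2²·16.7²·0.67 + 2²·5.3²·0.57] + 2329.91 = 1827.96 + 2329.91 = 4157.87.
Reliability = 4157.87 / 5400.12 = 0.770.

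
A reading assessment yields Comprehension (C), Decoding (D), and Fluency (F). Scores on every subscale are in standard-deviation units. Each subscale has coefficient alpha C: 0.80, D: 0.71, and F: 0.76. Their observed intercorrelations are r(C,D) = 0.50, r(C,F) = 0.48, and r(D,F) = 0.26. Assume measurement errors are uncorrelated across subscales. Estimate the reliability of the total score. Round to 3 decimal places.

0.867

Var(C+D+F) = 3 + 2·[0.50 + 0.48 + 0.26] = 3 + 2.48 = 5.48.
Because errors are independent across components, Cov(Tᵢ,Tⱼ) = Cov(Xᵢ,Xⱼ); the off-diagonal part of the true-score variance is the same as above.
True-score variance = [0.80 + 0.71 + 0.76] + 2.48 = 2.27 + 2.48 = 4.75.
Reliability = 4.75 / 5.48 = 0.867.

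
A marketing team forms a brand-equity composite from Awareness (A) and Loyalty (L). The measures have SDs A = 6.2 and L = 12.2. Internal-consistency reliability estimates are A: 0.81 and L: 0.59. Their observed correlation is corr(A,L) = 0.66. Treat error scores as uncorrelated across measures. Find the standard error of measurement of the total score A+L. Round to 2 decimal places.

8.27

Var(total) = 187.28 + 99.8448 = 287.125.
True-score variance = 118.952 + 99.8448 = 218.797, so reliability = 0.7620.
Error variance = 287.125 − 218.797 = 68.328; SEM = √68.328 = 8.27.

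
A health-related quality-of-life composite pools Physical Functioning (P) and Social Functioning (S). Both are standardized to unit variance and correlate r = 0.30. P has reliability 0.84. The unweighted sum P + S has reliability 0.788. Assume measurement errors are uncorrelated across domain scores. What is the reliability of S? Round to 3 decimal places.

Var(P+S) = 2 + 2·0.30 = 2.600.
True-score variance = ρ_P + ρ_S + 2·0.30, so 0.788 = (0.84 + ρ_S + 0.60) / 2.600.
ρ_S = 0.788·2.600 − 0.84 − 0.60 = 0.609.

0.609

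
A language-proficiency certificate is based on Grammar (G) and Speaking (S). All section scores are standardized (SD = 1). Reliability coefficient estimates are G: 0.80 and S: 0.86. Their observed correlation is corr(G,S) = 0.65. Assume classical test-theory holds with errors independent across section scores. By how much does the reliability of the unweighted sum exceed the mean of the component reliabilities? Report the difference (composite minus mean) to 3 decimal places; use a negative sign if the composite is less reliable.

Var(sum) = 2 + 1.3 = 3.3; true-score variance = 1.66 + 1.3 = 2.96; composite reliability = 0.8970.
Mean component reliability = 0.8300.
Difference = 0.8970 − 0.8300 = 0.067.

0.067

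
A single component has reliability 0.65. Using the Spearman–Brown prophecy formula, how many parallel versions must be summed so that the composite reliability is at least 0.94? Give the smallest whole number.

9

k ≥ ρ*(1−ρ₁)/(ρ₁(1−ρ*)) = 0.94·0.35 / (0.65·0.06) = 8.436.
Smallest integer k = 9.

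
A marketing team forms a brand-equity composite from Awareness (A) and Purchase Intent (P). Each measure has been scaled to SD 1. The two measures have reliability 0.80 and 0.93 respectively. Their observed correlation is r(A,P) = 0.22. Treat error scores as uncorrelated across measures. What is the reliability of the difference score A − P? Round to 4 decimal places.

Var(A−P) = 1 + 1 − 2·0.22 = 2 − 0.44 = 1.56.
Because errors are independent across components, Cov(Tᵢ,Tⱼ) = Cov(Xᵢ,Xⱼ); the off-diagonal part of the true-score variance is the same as above.
True-score variance = [0.80 + 0.93] − 0.44 = 1.73 − 0.44 = 1.29.
Reliability = 1.29 / 1.56 = 0.8269.

0.8269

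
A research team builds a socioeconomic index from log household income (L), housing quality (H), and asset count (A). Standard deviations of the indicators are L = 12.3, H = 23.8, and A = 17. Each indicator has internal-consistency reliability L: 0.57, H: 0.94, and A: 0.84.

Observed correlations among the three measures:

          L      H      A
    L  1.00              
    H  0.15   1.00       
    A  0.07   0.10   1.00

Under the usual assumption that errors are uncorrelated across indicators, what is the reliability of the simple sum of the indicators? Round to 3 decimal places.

Var(L+H+A) = 12.3² + 23.8² + 17² + 2·[12.3·23.8·0.15 + 12.3·17·0.07 + 23.8·17·0.10] = 1006.73 + 198.016 = 1204.75.
With uncorrelated errors the cross-covariances are all true-score covariance, so they carry over unchanged; only the diagonal terms shrink to ρᵢσᵢ².
True-score variance = [12.3²·0.57 + 23.8²·0.94 + 17²·0.84] + 198.016 = 861.449 + 198.016 = 1059.46.
Reliability = 1059.46 / 1204.75 = 0.879.

0.879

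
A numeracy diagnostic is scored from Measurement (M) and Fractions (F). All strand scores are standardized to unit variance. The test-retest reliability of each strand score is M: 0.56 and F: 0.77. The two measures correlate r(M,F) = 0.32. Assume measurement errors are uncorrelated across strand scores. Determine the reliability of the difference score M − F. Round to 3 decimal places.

0.507

Var(M−F) = 1 + 1 − 2·0.32 = 2 − 0.64 = 1.36.
Because errors are independent across components, Cov(Tᵢ,Tⱼ) = Cov(Xᵢ,Xⱼ); the off-diagonal part of the true-score variance is the same as above.
True-score variance = [0.56 + 0.77] − 0.64 = 1.33 − 0.64 = 0.69.
Reliability = 0.69 / 1.36 = 0.507.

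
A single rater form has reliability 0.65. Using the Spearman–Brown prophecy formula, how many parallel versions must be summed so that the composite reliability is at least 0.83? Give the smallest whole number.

k ≥ ρ*(1−ρ₁)/(ρ₁(1−ρ*)) = 0.83·0.35 / (0.65·0.17) = 2.629.
Smallest integer k = 3.

3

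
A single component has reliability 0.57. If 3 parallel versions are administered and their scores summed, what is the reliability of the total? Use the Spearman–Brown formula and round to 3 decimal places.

0.799

ρ_k = kρ / (1 + (k−1)ρ) = 3·0.57 / (1 + 2·0.57) = 1.710 / 2.140 = 0.799.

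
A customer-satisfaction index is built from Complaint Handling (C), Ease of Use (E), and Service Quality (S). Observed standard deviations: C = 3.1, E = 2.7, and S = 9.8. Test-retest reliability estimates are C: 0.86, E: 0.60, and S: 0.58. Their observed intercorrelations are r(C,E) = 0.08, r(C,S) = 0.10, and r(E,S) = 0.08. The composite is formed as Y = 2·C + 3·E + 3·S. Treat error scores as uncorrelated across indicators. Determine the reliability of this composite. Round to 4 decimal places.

0.6245

Var(Y) = 2²·3.1² + 3²·2.7² + 3²·9.8² + 2·[6·3.1·2.7·0.08 + 6·3.1·9.8·0.10 + 9·2.7·9.8·0.08] = 968.41 + 82.5936 = 1051.
Because errors are independent across components, Cov(Tᵢ,Tⱼ) = Cov(Xᵢ,Xⱼ); the off-diagonal part of the true-score variance is the same as above.
True-score variance = [2²·3.1²·0.86 + 3²·2.7²·0.60 + 3²·9.8²·0.58] + 82.5936 = 573.753 + 82.5936 = 656.347.
Reliability = 656.347 / 1051 = 0.6245.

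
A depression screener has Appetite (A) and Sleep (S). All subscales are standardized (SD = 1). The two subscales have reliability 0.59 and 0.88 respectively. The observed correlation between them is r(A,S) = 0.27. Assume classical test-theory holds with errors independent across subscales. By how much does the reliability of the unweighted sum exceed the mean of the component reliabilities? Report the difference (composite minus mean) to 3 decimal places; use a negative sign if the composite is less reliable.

0.056

Var(sum) = 2 + 0.54 = 2.54; true-score variance = 1.47 + 0.54 = 2.01; composite reliability = 0.7913.
Mean component reliability = 0.7350.
Difference = 0.7913 − 0.7350 = 0.056.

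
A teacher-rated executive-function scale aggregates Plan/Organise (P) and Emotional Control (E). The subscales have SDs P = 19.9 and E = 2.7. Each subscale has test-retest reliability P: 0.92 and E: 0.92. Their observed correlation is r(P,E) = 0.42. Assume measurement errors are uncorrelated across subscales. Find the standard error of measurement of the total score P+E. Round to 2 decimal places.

Var(total) = 403.3 + 45.1332 = 448.433.
True-score variance = 371.036 + 45.1332 = 416.169, so reliability = 0.9281.
Error variance = 448.433 − 416.169 = 32.264; SEM = √32.264 = 5.68.

5.68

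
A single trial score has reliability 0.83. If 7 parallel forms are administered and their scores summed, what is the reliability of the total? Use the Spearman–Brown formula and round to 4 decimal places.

ρ_k = kρ / (1 + (k−1)ρ) = 7·0.83 / (1 + 6·0.83) = 5.810 / 5.980 = 0.9716.

0.9716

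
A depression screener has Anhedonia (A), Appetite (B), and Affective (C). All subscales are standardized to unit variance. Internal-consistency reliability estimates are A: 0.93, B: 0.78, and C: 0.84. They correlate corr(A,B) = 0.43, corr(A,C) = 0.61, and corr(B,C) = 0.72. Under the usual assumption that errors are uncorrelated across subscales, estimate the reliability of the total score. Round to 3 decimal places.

Var(A+B+C) = 3 + 2·[0.43 + 0.61 + 0.72] = 3 + 3.52 = 6.52.
With uncorrelated errors the cross-covariances are all true-score covariance, so they carry over unchanged; only the diagonal terms shrink to ρᵢσᵢ².
True-score variance = [0.93 + 0.78 + 0.84] + 3.52 = 2.55 + 3.52 = 6.07.
Reliability = 6.07 / 6.52 = 0.931.

0.931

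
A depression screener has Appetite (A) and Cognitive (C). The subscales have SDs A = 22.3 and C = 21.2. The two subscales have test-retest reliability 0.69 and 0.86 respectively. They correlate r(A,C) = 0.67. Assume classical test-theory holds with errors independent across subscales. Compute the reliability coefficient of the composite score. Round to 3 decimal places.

Var(A+C) = 22.3² + 21.2² + 2·[22.3·21.2·0.67] = 946.73 + 633.498 = 1580.23.
Under uncorrelated errors the observed covariances equal the true-score covariances, so only the own-variance terms attenuate.
True-score variance = [22.3²·0.69 + 21.2²·0.86] + 633.498 = 729.649 + 633.498 = 1363.15.
Reliability = 1363.15 / 1580.23 = 0.863.

0.863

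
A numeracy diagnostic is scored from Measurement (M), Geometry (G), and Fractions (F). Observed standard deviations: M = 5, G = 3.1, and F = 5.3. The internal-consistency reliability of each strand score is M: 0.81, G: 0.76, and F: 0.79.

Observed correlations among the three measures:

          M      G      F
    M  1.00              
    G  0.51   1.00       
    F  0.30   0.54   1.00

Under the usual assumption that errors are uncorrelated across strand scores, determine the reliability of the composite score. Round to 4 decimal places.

0.8845

Var(M+G+F) = 5² + 3.1² + 5.3² + 2·[5·3.1·0.51 + 5·5.3·0.30 + 3.1·5.3·0.54] = 62.7 + 49.4544 = 112.154.
Under uncorrelated errors the observed covariances equal the true-score covariances, so only the own-variance terms attenuate.
True-score variance = [5²·0.81 + 3.1²·0.76 + 5.3²·0.79] + 49.4544 = 49.7447 + 49.4544 = 99.1991.
Reliability = 99.1991 / 112.154 = 0.8845.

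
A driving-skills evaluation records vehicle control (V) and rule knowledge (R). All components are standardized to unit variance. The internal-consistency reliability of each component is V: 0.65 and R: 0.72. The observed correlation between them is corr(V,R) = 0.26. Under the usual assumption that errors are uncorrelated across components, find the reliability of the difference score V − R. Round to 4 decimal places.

0.5743

Var(V−R) = 1 + 1 − 2·0.26 = 2 − 0.52 = 1.48.
Because errors are independent across components, Cov(Tᵢ,Tⱼ) = Cov(Xᵢ,Xⱼ); the off-diagonal part of the true-score variance is the same as above.
True-score variance = [0.65 + 0.72] − 0.52 = 1.37 − 0.52 = 0.85.
Reliability = 0.85 / 1.48 = 0.5743.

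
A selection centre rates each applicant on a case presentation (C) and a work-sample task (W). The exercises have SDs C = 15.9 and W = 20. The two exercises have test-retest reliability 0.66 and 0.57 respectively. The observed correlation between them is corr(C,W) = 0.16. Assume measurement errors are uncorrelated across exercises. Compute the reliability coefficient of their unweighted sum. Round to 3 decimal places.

Var(C+W) = 15.9² + 20² + 2·[15.9·20·0.16] = 652.81 + 101.76 = 754.57.
Because errors are independent across components, Cov(Tᵢ,Tⱼ) = Cov(Xᵢ,Xⱼ); the off-diagonal part of the true-score variance is the same as above.
True-score variance = [15.9²·0.66 + 20²·0.57] + 101.76 = 394.855 + 101.76 = 496.615.
Reliability = 496.615 / 754.57 = 0.658.

0.658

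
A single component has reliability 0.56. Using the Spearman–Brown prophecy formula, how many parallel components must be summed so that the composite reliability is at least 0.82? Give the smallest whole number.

k ≥ ρ*(1−ρ₁)/(ρ₁(1−ρ*)) = 0.82·0.44 / (0.56·0.18) = 3.579.
Smallest integer k = 4.

4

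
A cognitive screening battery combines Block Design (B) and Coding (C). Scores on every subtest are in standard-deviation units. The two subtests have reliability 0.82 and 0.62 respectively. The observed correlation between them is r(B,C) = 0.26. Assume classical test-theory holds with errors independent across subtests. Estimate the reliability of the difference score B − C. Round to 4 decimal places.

0.6216

Var(B−C) = 1 + 1 − 2·0.26 = 2 − 0.52 = 1.48.
With uncorrelated errors the cross-covariances are all true-score covariance, so they carry over unchanged; only the diagonal terms shrink to ρᵢσᵢ².
True-score variance = [0.82 + 0.62] − 0.52 = 1.44 − 0.52 = 0.92.
Reliability = 0.92 / 1.48 = 0.6216.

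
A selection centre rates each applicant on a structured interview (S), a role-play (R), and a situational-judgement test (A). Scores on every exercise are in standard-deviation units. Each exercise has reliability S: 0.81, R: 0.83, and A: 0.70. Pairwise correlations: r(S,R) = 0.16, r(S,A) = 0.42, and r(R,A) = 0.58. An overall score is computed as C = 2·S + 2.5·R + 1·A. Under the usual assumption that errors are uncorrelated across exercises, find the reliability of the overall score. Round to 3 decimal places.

Var(C) = 2² + 2.5² + 1 + 2·[5·0.16 + 2·0.42 + 2.5·0.58] = 11.25 + 6.18 = 17.43.
Because errors are independent across components, Cov(Tᵢ,Tⱼ) = Cov(Xᵢ,Xⱼ); the off-diagonal part of the true-score variance is the same as above.
True-score variance = [2²·0.81 + 2.5²·0.83 + 0.70] + 6.18 = 9.1275 + 6.18 = 15.3075.
Reliability = 15.3075 / 17.43 = 0.878.

0.878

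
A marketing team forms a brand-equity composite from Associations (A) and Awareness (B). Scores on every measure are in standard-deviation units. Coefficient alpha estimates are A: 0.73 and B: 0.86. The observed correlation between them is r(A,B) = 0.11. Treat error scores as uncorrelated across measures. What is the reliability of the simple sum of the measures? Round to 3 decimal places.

Var(A+B) = 2 + 2·[0.11] = 2 + 0.22 = 2.22.
With uncorrelated errors the cross-covariances are all true-score covariance, so they carry over unchanged; only the diagonal terms shrink to ρᵢσᵢ².
True-score variance = [0.73 + 0.86] + 0.22 = 1.59 + 0.22 = 1.81.
Reliability = 1.81 / 2.22 = 0.815.

0.815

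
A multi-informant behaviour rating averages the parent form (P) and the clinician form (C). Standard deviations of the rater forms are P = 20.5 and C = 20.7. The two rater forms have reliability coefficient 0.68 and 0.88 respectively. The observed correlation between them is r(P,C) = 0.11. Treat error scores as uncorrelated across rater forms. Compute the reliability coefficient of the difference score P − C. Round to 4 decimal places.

Var(P−C) = 20.5² + 20.7² − 2·20.5·20.7·0.11 = 848.74 − 93.357 = 755.383.
With uncorrelated errors the cross-covariances are all true-score covariance, so they carry over unchanged; only the diagonal terms shrink to ρᵢσᵢ².
True-score variance = [20.5²·0.68 + 20.7²·0.88] − 93.357 = 662.841 − 93.357 = 569.484.
Reliability = 569.484 / 755.383 = 0.7539.

0.7539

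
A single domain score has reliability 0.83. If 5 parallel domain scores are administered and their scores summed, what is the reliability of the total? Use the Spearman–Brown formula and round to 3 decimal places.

ρ_k = kρ / (1 + (k−1)ρ) = 5·0.83 / (1 + 4·0.83) = 4.150 / 4.320 = 0.961.

0.961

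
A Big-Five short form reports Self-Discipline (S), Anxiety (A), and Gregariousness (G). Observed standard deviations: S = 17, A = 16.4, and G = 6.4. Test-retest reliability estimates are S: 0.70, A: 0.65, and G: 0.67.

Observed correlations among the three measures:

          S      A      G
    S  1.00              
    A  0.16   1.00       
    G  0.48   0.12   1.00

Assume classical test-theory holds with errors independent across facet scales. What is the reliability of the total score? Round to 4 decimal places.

Var(S+A+G) = 17² + 16.4² + 6.4² + 2·[17·16.4·0.16 + 17·6.4·0.48 + 16.4·6.4·0.12] = 598.92 + 218.854 = 817.774.
Under uncorrelated errors the observed covariances equal the true-score covariances, so only the own-variance terms attenuate.
True-score variance = [17²·0.70 + 16.4²·0.65 + 6.4²·0.67] + 218.854 = 404.567 + 218.854 = 623.422.
Reliability = 623.422 / 817.774 = 0.7623.

0.7623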